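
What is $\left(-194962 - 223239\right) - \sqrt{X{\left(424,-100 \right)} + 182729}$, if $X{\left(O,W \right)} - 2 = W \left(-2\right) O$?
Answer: $-418201 - 11 \sqrt{2211} \approx -4.1872 \cdot 10^{5}$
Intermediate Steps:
$X{\left(O,W \right)} = 2 - 2 O W$ ($X{\left(O,W \right)} = 2 + W \left(-2\right) O = 2 + - 2 W O = 2 - 2 O W$)
$\left(-194962 - 223239\right) - \sqrt{X{\left(424,-100 \right)} + 182729} = \left(-194962 - 223239\right) - \sqrt{\left(2 - 848 \left(-100\right)\right) + 182729} = \left(-194962 - 223239\right) - \sqrt{\left(2 + 84800\right) + 182729} = -418201 - \sqrt{84802 + 182729} = -418201 - \sqrt{267531} = -418201 - 11 \sqrt{2211}$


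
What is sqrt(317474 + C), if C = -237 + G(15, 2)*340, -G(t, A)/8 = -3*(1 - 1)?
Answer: sqrt(317237) ≈ 563.24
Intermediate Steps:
G(t, A) = 0 (G(t, A) = -(-24)*(1 - 1) = -(-24)*0 = -8*0 = 0)
C = -237 (C = -237 + 0*340 = -237 + 0 = -237)
sqrt(317474 + C) = sqrt(317474 - 237) = sqrt(317237)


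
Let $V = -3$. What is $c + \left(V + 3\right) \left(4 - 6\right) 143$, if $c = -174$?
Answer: $-174$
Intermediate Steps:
$c + \left(V + 3\right) \left(4 - 6\right) 143 = -174 + \left(-3 + 3\right) \left(4 - 6\right) 143 = -174 + 0 \left(4 - 6\right) 143 = -174 + 0 \left(-2\right) 143 = -174 + 0 \cdot 143 = -174 + 0 = -174$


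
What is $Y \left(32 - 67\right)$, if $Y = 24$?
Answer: $-840$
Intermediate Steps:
$Y \left(32 - 67\right) = 24 \left(32 - 67\right) = 24 \left(-35\right) = -840$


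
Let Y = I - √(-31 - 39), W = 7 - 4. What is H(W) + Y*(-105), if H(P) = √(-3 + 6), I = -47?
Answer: 4935 + √3 + 105*I*√70 ≈ 4936.7 + 878.49*I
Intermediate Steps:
W = 3
H(P) = √3
Y = -47 - I*√70 (Y = -47 - √(-31 - 39) = -47 - √(-70) = -47 - I*√70 ≈ -47.0 - 8.3666*I)
H(W) + Y*(-105) = √3 + (-47 - I*√70)*(-105) = √3 + (4935 + 105*I*√70) = 4935 + √3 + 105*I*√70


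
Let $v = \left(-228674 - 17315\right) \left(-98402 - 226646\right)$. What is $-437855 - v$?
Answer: $-79958670327$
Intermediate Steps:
$v = 79958232472$ ($v = \left(-245989\right) \left(-325048\right) = 79958232472$)
$-437855 - v = -437855 - 79958232472 = -79958670327$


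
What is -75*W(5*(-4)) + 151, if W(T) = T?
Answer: 1651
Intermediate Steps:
-75*W(5*(-4)) + 151 = -375*(-4) + 151 = -75*(-20) + 151 = 1500 + 151 = 1651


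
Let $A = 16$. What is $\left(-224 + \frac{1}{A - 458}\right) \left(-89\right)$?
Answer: $\frac{8811801}{442} \approx 19936.0$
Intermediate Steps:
$\left(-224 + \frac{1}{A - 458}\right) \left(-89\right) = \left(-224 + \frac{1}{16 - 458}\right) \left(-89\right) = \left(-224 + \frac{1}{-442}\right) \left(-89\right) = \left(-224 - \frac{1}{442}\right) \left(-89\right) = \left(- \frac{99009}{442}\right) \left(-89\right) = \frac{8811801}{442}$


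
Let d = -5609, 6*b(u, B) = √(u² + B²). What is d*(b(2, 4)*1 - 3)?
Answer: 16827 - 5609*√5/3 ≈ 12646.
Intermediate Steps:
b(u, B) = √(B² + u²)/6 (b(u, B) = √(u² + B²)/6 = √(B² + u²)/6)
d*(b(2, 4)*1 - 3) = -5609*((√(4² + 2²)/6)*1 - 3) = -5609*((√(16 + 4)/6)*1 - 3) = -5609*((√20/6)*1 - 3) = -5609*(((2*√5)/6)*1 - 3) = -5609*((√5/3)*1 - 3) = -5609*(√5/3 - 3) = -5609*(-3 + √5/3) = 16827 - 5609*√5/3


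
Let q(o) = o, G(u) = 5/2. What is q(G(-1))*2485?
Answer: 12425/2 ≈ 6212.5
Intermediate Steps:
G(u) = 5/2 (G(u) = 5*(½) = 5/2)
q(G(-1))*2485 = (5/2)*2485 = 12425/2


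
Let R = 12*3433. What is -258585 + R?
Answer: -217389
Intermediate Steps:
R = 41196
-258585 + R = -258585 + 41196 = -217389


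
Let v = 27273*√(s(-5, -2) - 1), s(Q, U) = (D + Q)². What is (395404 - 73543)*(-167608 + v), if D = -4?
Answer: -53946478488 + 35112460212*√5 ≈ 2.4567e+10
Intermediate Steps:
s(Q, U) = (-4 + Q)²
v = 109092*√5 (v = 27273*√((-4 - 5)² - 1) = 27273*√((-9)² - 1) = 27273*√(81 - 1) = 27273*√80 = 27273*(4*√5) = 109092*√5 ≈ 2.4394e+5)
(395404 - 73543)*(-167608 + v) = (395404 - 73543)*(-167608 + 109092*√5) = 321861*(-167608 + 109092*√5) = -53946478488 + 35112460212*√5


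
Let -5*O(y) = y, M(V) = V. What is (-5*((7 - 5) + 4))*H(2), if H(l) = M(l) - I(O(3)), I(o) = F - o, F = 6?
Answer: 138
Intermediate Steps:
O(y) = -y/5
I(o) = 6 - o
H(l) = -33/5 + l (H(l) = l - (6 - (-1)*3/5) = l - (6 - 1*(-⅗)) = l - (6 + ⅗) = l - 1*33/5 = l - 33/5 = -33/5 + l)
(-5*((7 - 5) + 4))*H(2) = (-5*((7 - 5) + 4))*(-33/5 + 2) = -5*(2 + 4)*(-23/5) = -5*6*(-23/5) = -30*(-23/5) = 138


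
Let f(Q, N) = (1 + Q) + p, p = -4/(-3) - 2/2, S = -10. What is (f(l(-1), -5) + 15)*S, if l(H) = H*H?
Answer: -520/3 ≈ -173.33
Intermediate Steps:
l(H) = H²
p = ⅓ (p = -4*(-⅓) - 2*½ = 4/3 - 1 = ⅓ ≈ 0.33333)
f(Q, N) = 4/3 + Q (f(Q, N) = (1 + Q) + ⅓ = 4/3 + Q)
(f(l(-1), -5) + 15)*S = ((4/3 + (-1)²) + 15)*(-10) = ((4/3 + 1) + 15)*(-10) = (7/3 + 15)*(-10) = (52/3)*(-10) = -520/3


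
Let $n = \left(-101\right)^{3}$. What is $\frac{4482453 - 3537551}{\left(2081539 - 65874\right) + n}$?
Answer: $\frac{472451}{492682} \approx 0.95894$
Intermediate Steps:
$n = -1030301$
$\frac{4482453 - 3537551}{\left(2081539 - 65874\right) + n} = \frac{4482453 - 3537551}{\left(2081539 - 65874\right) - 1030301} = \frac{944902}{2015665 - 1030301} = \frac{944902}{985364} = 944902 \cdot \frac{1}{985364} = \frac{472451}{492682}$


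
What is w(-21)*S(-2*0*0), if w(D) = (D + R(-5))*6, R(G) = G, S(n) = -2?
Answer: 312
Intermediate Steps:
w(D) = -30 + 6*D (w(D) = (D - 5)*6 = (-5 + D)*6 = -30 + 6*D)
w(-21)*S(-2*0*0) = (-30 + 6*(-21))*(-2) = (-30 - 126)*(-2) = -156*(-2) = 312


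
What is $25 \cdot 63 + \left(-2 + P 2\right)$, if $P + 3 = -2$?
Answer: $1563$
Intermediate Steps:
$P = -5$ ($P = -3 - 2 = -5$)
$25 \cdot 63 + \left(-2 + P 2\right) = 25 \cdot 63 - 12 = 1575 - 12 = 1563$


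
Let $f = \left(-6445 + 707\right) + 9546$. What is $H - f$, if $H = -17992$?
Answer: $-21800$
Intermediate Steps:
$f = 3808$ ($f = -5738 + 9546 = 3808$)
$H - f = -17992 - 3808 = -21800$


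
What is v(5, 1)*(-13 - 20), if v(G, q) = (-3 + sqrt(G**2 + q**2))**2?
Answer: -1155 + 198*sqrt(26) ≈ -145.39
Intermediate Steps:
v(5, 1)*(-13 - 20) = (-3 + sqrt(5**2 + 1**2))**2*(-13 - 20) = (-3 + sqrt(25 + 1))**2*(-33) = (-3 + sqrt(26))**2*(-33) = -33*(-3 + sqrt(26))**2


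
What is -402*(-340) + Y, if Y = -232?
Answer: 136448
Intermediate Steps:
-402*(-340) + Y = -402*(-340) - 232 = 136680 - 232 = 136448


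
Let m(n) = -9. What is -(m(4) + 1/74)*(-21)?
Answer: -13965/74 ≈ -188.72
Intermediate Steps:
-(m(4) + 1/74)*(-21) = -(-9 + 1/74)*(-21) = -(-665)*(-21)/74 = -1*13965/74 = -13965/74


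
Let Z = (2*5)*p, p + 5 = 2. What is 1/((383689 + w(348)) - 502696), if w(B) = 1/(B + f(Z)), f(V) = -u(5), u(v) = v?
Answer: -343/40819400 ≈ -8.4029e-6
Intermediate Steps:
p = -3 (p = -5 + 2 = -3)
Z = -30 (Z = (2*5)*(-3) = 10*(-3) = -30)
f(V) = -5 (f(V) = -1*5 = -5)
w(B) = 1/(-5 + B) (w(B) = 1/(B - 5) = 1/(-5 + B))
1/((383689 + w(348)) - 502696) = 1/((383689 + 1/(-5 + 348)) - 502696) = 1/((383689 + 1/343) - 502696) = 1/(131605328/343 - 502696) = 1/(-40819400/343) = -343/40819400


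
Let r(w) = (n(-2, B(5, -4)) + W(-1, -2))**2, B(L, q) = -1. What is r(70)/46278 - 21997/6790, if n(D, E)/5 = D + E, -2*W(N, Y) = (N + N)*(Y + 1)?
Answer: -508119463/157113810 ≈ -3.2341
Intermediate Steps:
W(N, Y) = -N*(1 + Y) (W(N, Y) = -(N + N)*(Y + 1)/2 = -2*N*(1 + Y)/2 = -N*(1 + Y))
n(D, E) = 5*D + 5*E (n(D, E) = 5*(D + E) = 5*D + 5*E)
r(w) = 256 (r(w) = ((5*(-2) + 5*(-1)) - 1*(-1)*(1 - 2))**2 = ((-10 - 5) - 1*(-1)*(-1))**2 = (-15 - 1)**2 = (-16)**2 = 256)
r(70)/46278 - 21997/6790 = 256/46278 - 21997/6790 = 256*(1/46278) - 21997*1/6790 = 128/23139 - 21997/6790 = -508119463/157113810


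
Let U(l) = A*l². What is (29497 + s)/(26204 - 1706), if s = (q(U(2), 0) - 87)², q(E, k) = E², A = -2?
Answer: 15013/12249 ≈ 1.2257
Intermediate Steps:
U(l) = -2*l²
s = 529 (s = ((-2*2²)² - 87)² = ((-2*4)² - 87)² = ((-8)² - 87)² = (64 - 87)² = (-23)² = 529)
(29497 + s)/(26204 - 1706) = (29497 + 529)/(26204 - 1706) = 30026/24498 = 30026*(1/24498) = 15013/12249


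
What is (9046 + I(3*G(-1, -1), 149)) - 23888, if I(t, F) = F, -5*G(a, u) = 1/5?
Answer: -14693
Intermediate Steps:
G(a, u) = -1/25 (G(a, u) = -⅕/5 = -⅕*⅕ = -1/25)
(9046 + I(3*G(-1, -1), 149)) - 23888 = (9046 + 149) - 23888 = 9195 - 23888 = -14693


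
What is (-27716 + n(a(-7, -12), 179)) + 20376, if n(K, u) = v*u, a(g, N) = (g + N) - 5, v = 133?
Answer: 16467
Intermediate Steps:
a(g, N) = -5 + N + g (a(g, N) = (N + g) - 5 = -5 + N + g)
n(K, u) = 133*u
(-27716 + n(a(-7, -12), 179)) + 20376 = (-27716 + 133*179) + 20376 = (-27716 + 23807) + 20376 = -3909 + 20376 = 16467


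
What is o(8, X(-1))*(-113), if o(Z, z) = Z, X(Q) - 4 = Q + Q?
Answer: -904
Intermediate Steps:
X(Q) = 4 + 2*Q (X(Q) = 4 + (Q + Q) = 4 + 2*Q)
o(8, X(-1))*(-113) = 8*(-113) = -904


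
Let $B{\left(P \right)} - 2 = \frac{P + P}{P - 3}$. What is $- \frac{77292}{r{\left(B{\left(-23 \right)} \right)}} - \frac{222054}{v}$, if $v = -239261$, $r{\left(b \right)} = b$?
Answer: $- \frac{240397615110}{11723789} \approx -20505.0$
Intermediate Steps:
$B{\left(P \right)} = 2 + \frac{2 P}{-3 + P}$ ($B{\left(P \right)} = 2 + \frac{P + P}{P - 3} = 2 + \frac{2 P}{-3 + P}$)
$- \frac{77292}{r{\left(B{\left(-23 \right)} \right)}} - \frac{222054}{v} = - \frac{77292}{2 \frac{1}{-3 - 23} \left(-3 + 2 \left(-23\right)\right)} - \frac{222054}{-239261} = - \frac{77292}{2 \frac{1}{-26} \left(-3 - 46\right)} - - \frac{222054}{239261} = - \frac{77292}{2 \left(- \frac{1}{26}\right) \left(-49\right)} + \frac{222054}{239261} = - \frac{77292}{\frac{49}{13}} + \frac{222054}{239261} = \left(-77292\right) \frac{13}{49} + \frac{222054}{239261} = - \frac{1004796}{49} + \frac{222054}{239261} = - \frac{240397615110}{11723789}$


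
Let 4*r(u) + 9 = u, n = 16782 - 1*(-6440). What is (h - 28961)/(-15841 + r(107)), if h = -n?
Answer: 104366/31633 ≈ 3.2993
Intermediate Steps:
n = 23222 (n = 16782 + 6440 = 23222)
r(u) = -9/4 + u/4
h = -23222 (h = -1*23222 = -23222)
(h - 28961)/(-15841 + r(107)) = (-23222 - 28961)/(-15841 + (-9/4 + (¼)*107)) = -52183/(-15841 + (-9/4 + 107/4)) = -52183/(-15841 + 49/2) = -52183/(-31633/2) = -52183*(-2/31633) = 104366/31633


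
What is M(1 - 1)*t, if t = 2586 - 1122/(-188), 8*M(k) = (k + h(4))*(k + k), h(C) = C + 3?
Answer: 0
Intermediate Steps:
h(C) = 3 + C
M(k) = k*(7 + k)/4 (M(k) = ((k + (3 + 4))*(k + k))/8 = ((k + 7)*(2*k))/8 = ((7 + k)*(2*k))/8 = (2*k*(7 + k))/8 = k*(7 + k)/4)
t = 243645/94 (t = 2586 - 1122*(-1)/188 = 2586 - 1*(-561/94) = 2586 + 561/94 = 243645/94 ≈ 2592.0)
M(1 - 1)*t = ((1 - 1)*(7 + (1 - 1))/4)*(243645/94) = ((¼)*0*(7 + 0))*(243645/94) = ((¼)*0*7)*(243645/94) = 0*(243645/94) = 0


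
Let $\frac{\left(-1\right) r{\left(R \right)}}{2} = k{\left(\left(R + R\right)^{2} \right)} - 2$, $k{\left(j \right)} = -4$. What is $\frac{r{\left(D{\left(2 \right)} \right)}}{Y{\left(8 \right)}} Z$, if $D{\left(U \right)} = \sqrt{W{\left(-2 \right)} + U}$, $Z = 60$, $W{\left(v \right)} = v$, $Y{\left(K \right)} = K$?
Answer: $90$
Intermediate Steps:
$D{\left(U \right)} = \sqrt{-2 + U}$
$r{\left(R \right)} = 12$ ($r{\left(R \right)} = - 2 \left(-4 - 2\right) = \left(-2\right) \left(-6\right) = 12$)
$\frac{r{\left(D{\left(2 \right)} \right)}}{Y{\left(8 \right)}} Z = \frac{12}{8} \cdot 60 = 12 \cdot \frac{1}{8} \cdot 60 = \frac{3}{2} \cdot 60 = 90$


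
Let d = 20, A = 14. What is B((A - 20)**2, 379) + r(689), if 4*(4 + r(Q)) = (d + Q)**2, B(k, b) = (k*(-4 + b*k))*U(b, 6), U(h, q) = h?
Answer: 744919305/4 ≈ 1.8623e+8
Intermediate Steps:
B(k, b) = b*k*(-4 + b*k) (B(k, b) = (k*(-4 + b*k))*b = b*k*(-4 + b*k))
r(Q) = -4 + (20 + Q)**2/4
B((A - 20)**2, 379) + r(689) = 379*(14 - 20)**2*(-4 + 379*(14 - 20)**2) + (-4 + (20 + 689)**2/4) = 379*(-6)**2*(-4 + 379*(-6)**2) + (-4 + (1/4)*709**2) = 379*36*(-4 + 379*36) + (-4 + (1/4)*502681) = 379*36*(-4 + 13644) + (-4 + 502681/4) = 379*36*13640 + 502665/4 = 186104160 + 502665/4 = 744919305/4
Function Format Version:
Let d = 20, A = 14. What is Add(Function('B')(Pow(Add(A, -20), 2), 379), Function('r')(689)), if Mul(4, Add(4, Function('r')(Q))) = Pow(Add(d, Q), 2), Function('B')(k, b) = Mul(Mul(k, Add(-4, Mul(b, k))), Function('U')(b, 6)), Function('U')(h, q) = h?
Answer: Rational(744919305, 4) ≈ 1.8623e+8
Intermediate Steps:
Function('B')(k, b) = Mul(b, k, Add(-4, Mul(b, k))) (Function('B')(k, b) = Mul(Mul(k, Add(-4, Mul(b, k))), b) = Mul(b, k, Add(-4, Mul(b, k))))
Function('r')(Q) = Add(-4, Mul(Rational(1, 4), Pow(Add(20, Q), 2)))
Add(Function('B')(Pow(Add(A, -20), 2), 379), Function('r')(689)) = Add(Mul(379, Pow(Add(14, -20), 2), Add(-4, Mul(379, Pow(Add(14, -20), 2)))), Add(-4, Mul(Rational(1, 4), Pow(Add(20, 689), 2)))) = Add(Mul(379, Pow(-6, 2), Add(-4, Mul(379, Pow(-6, 2)))), Add(-4, Mul(Rational(1, 4), Pow(709, 2)))) = Add(Mul(379, 36, Add(-4, Mul(379, 36))), Add(-4, Mul(Rational(1, 4), 502681))) = Add(Mul(379, 36, Add(-4, 13644)), Add(-4, Rational(502681, 4))) = Add(Mul(379, 36, 13640), Rational(502665, 4)) = Add(186104160, Rational(502665, 4)) = Rational(744919305, 4)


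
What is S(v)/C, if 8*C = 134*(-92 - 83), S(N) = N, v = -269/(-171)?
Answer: -1076/2004975 ≈ -0.00053667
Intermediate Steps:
v = 269/171 (v = -269*(-1/171) = 269/171 ≈ 1.5731)
C = -11725/4 (C = (134*(-92 - 83))/8 = (134*(-175))/8 = (⅛)*(-23450) = -11725/4 ≈ -2931.3)
S(v)/C = 269/(171*(-11725/4)) = (269/171)*(-4/11725) = -1076/2004975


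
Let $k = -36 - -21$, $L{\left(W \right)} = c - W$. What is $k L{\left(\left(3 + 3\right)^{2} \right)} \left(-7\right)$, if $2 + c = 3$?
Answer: $-3675$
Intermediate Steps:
$c = 1$ ($c = -2 + 3 = 1$)
$L{\left(W \right)} = 1 - W$
$k = -15$ ($k = -36 + 21 = -15$)
$k L{\left(\left(3 + 3\right)^{2} \right)} \left(-7\right) = - 15 \left(1 - \left(3 + 3\right)^{2}\right) \left(-7\right) = - 15 \left(1 - 6^{2}\right) \left(-7\right) = - 15 \left(1 - 36\right) \left(-7\right) = \left(-15\right) \left(-35\right) \left(-7\right) = 525 \left(-7\right) = -3675$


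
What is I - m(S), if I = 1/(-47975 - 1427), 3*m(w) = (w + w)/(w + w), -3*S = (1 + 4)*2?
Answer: -49405/148206 ≈ -0.33335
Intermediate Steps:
S = -10/3 (S = -(1 + 4)*2/3 = -5*2/3 = -1/3*10 = -10/3 ≈ -3.3333)
m(w) = 1/3 (m(w) = ((w + w)/(w + w))/3 = ((2*w)/((2*w)))/3 = ((2*w)*(1/(2*w)))/3 = (1/3)*1 = 1/3)
I = -1/49402 (I = 1/(-49402) = -1/49402 ≈ -2.0242e-5)
I - m(S) = -1/49402 - 1*1/3 = -1/49402 - 1/3 = -49405/148206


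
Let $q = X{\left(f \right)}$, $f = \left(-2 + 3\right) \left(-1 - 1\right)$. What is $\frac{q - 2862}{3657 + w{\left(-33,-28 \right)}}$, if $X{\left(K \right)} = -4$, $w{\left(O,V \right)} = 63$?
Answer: $- \frac{1433}{1860} \approx -0.77043$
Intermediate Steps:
$f = -2$ ($f = 1 \left(-1 - 1\right) = 1 \left(-2\right) = -2$)
$q = -4$
$\frac{q - 2862}{3657 + w{\left(-33,-28 \right)}} = \frac{-4 - 2862}{3657 + 63} = \frac{-4 - 2862}{3720} = \left(-2866\right) \frac{1}{3720} = - \frac{1433}{1860}$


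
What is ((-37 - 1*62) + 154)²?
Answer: 3025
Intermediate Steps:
((-37 - 1*62) + 154)² = ((-37 - 62) + 154)² = (-99 + 154)² = 55² = 3025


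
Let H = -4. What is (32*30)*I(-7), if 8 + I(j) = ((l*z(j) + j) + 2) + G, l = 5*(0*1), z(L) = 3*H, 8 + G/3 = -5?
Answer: -49920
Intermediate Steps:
G = -39 (G = -24 + 3*(-5) = -24 - 15 = -39)
z(L) = -12 (z(L) = 3*(-4) = -12)
l = 0 (l = 5*0 = 0)
I(j) = -45 + j (I(j) = -8 + (((0*(-12) + j) + 2) - 39) = -8 + (((0 + j) + 2) - 39) = -8 + ((j + 2) - 39) = -8 + ((2 + j) - 39) = -8 + (-37 + j) = -45 + j)
(32*30)*I(-7) = (32*30)*(-45 - 7) = 960*(-52) = -49920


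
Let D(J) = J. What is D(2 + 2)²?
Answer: 16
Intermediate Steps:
D(2 + 2)² = (2 + 2)² = 4² = 16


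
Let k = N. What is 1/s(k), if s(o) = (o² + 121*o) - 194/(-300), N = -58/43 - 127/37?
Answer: -379692150/210739174943 ≈ -0.0018017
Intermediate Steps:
N = -7607/1591 (N = -58*1/43 - 127*1/37 = -58/43 - 127/37 = -7607/1591 ≈ -4.7813)
k = -7607/1591 ≈ -4.7813
s(o) = 97/150 + o² + 121*o (s(o) = (o² + 121*o) - 194*(-1/300) = (o² + 121*o) + 97/150 = 97/150 + o² + 121*o)
1/s(k) = 1/(97/150 + (-7607/1591)² + 121*(-7607/1591)) = 1/(97/150 + 57866449/2531281 - 920447/1591) = 1/(-210739174943/379692150) = -379692150/210739174943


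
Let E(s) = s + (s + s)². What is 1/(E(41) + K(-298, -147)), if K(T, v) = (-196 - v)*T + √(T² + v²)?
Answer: 21367/456438276 - √110413/456438276 ≈ 4.6084e-5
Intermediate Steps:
K(T, v) = √(T² + v²) + T*(-196 - v) (K(T, v) = T*(-196 - v) + √(T² + v²) = √(T² + v²) + T*(-196 - v))
E(s) = s + 4*s² (E(s) = s + (2*s)² = s + 4*s²)
1/(E(41) + K(-298, -147)) = 1/(41*(1 + 4*41) + (√((-298)² + (-147)²) - 196*(-298) - 1*(-298)*(-147))) = 1/(41*(1 + 164) + (√(88804 + 21609) + 58408 - 43806)) = 1/(41*165 + (√110413 + 58408 - 43806)) = 1/(6765 + (14602 + √110413)) = 1/(21367 + √110413)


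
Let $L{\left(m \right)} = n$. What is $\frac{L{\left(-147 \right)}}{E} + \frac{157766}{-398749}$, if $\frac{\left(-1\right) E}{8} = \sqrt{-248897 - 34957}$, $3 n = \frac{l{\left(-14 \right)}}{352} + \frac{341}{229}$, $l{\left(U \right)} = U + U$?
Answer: $- \frac{157766}{398749} + \frac{28405 i \sqrt{283854}}{137285419392} \approx -0.39565 + 0.00011023 i$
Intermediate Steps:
$l{\left(U \right)} = 2 U$
$n = \frac{28405}{60456}$ ($n = \frac{\frac{2 \left(-14\right)}{352} + \frac{341}{229}}{3} = \frac{\left(-28\right) \frac{1}{352} + 341 \cdot \frac{1}{229}}{3} = \frac{- \frac{7}{88} + \frac{341}{229}}{3} = \frac{1}{3} \cdot \frac{28405}{20152} = \frac{28405}{60456} \approx 0.46985$)
$L{\left(m \right)} = \frac{28405}{60456}$
$E = - 8 i \sqrt{283854}$ ($E = - 8 \sqrt{-248897 - 34957} = - 8 \sqrt{-283854} = - 8 i \sqrt{283854} \approx - 4262.2 i$)
$\frac{L{\left(-147 \right)}}{E} + \frac{157766}{-398749} = \frac{28405}{60456 \left(- 8 i \sqrt{283854}\right)} + \frac{157766}{-398749} = \frac{28405 \frac{i \sqrt{283854}}{2270832}}{60456} + 157766 \left(- \frac{1}{398749}\right) = \frac{28405 i \sqrt{283854}}{137285419392} - \frac{157766}{398749} = - \frac{157766}{398749} + \frac{28405 i \sqrt{283854}}{137285419392}$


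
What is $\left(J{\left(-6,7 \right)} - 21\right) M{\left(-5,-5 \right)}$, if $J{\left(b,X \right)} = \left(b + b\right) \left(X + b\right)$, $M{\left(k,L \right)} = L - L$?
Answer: $0$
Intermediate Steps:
$M{\left(k,L \right)} = 0$
$J{\left(b,X \right)} = 2 b \left(X + b\right)$
$\left(J{\left(-6,7 \right)} - 21\right) M{\left(-5,-5 \right)} = \left(2 \left(-6\right) \left(7 - 6\right) - 21\right) 0 = \left(2 \left(-6\right) 1 - 21\right) 0 = \left(-12 - 21\right) 0 = \left(-33\right) 0 = 0$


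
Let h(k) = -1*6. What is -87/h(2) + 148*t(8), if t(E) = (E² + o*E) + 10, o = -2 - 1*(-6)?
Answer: 31405/2 ≈ 15703.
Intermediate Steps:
o = 4 (o = -2 + 6 = 4)
h(k) = -6
t(E) = 10 + E² + 4*E (t(E) = (E² + 4*E) + 10 = 10 + E² + 4*E)
-87/h(2) + 148*t(8) = -87/(-6) + 148*(10 + 8² + 4*8) = -87*(-⅙) + 148*(10 + 64 + 32) = 29/2 + 148*106 = 29/2 + 15688 = 31405/2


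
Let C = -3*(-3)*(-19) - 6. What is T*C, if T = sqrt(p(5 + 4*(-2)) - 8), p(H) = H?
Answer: -177*I*sqrt(11) ≈ -587.04*I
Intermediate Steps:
T = I*sqrt(11) (T = sqrt((5 + 4*(-2)) - 8) = sqrt((5 - 8) - 8) = sqrt(-3 - 8) = sqrt(-11) = I*sqrt(11) ≈ 3.3166*I)
C = -177 (C = 9*(-19) - 6 = -171 - 6 = -177)
T*C = (I*sqrt(11))*(-177) = -177*I*sqrt(11)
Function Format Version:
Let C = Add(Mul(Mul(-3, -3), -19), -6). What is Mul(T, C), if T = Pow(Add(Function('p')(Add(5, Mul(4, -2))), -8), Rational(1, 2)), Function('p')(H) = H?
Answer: Mul(-177, I, Pow(11, Rational(1, 2))) ≈ Mul(-587.04, I)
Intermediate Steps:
T = Mul(I, Pow(11, Rational(1, 2))) (T = Pow(Add(Add(5, Mul(4, -2)), -8), Rational(1, 2)) = Pow(Add(Add(5, -8), -8), Rational(1, 2)) = Pow(Add(-3, -8), Rational(1, 2)) = Pow(-11, Rational(1, 2)) = Mul(I, Pow(11, Rational(1, 2))) ≈ Mul(3.3166, I))
C = -177 (C = Add(Mul(9, -19), -6) = Add(-171, -6) = -177)
Mul(T, C) = Mul(Mul(I, Pow(11, Rational(1, 2))), -177) = Mul(-177, I, Pow(11, Rational(1, 2)))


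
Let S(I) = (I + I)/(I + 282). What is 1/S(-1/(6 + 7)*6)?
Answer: -305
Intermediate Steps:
S(I) = 2*I/(282 + I) (S(I) = (2*I)/(282 + I) = 2*I/(282 + I))
1/S(-1/(6 + 7)*6) = 1/(2*(-1/(6 + 7)*6)/(282 - 1/(6 + 7)*6)) = 1/(2*(-1/13*6)/(282 - 1/13*6)) = 1/(2*(-6/13)/(282 - 6/13)) = 1/(2*(-6/13)/(3660/13)) = 1/(2*(-6/13)*(13/3660)) = 1/(-1/305) = -305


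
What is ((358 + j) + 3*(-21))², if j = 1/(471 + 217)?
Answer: 41193167521/473344 ≈ 87026.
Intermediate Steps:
j = 1/688 ≈ 0.0014535
((358 + j) + 3*(-21))² = ((358 + 1/688) + 3*(-21))² = (246305/688 - 63)² = (202961/688)² = 41193167521/473344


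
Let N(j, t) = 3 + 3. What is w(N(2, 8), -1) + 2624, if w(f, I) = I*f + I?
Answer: 2617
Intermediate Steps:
N(j, t) = 6
w(f, I) = I + I*f
w(N(2, 8), -1) + 2624 = -(1 + 6) + 2624 = -1*7 + 2624 = -7 + 2624 = 2617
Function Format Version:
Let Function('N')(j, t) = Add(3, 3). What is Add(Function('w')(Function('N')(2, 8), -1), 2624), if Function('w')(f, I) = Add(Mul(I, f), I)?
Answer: 2617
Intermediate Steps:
Function('N')(j, t) = 6
Function('w')(f, I) = Add(I, Mul(I, f))
Add(Function('w')(Function('N')(2, 8), -1), 2624) = Add(Mul(-1, Add(1, 6)), 2624) = Add(Mul(-1, 7), 2624) = Add(-7, 2624) = 2617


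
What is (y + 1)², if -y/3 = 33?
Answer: 9604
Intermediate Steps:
y = -99 (y = -3*33 = -99)
(y + 1)² = (-99 + 1)² = (-98)² = 9604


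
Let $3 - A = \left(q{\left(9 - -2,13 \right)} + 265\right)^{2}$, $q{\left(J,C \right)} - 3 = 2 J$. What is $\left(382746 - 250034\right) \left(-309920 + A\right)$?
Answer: $-52290784104$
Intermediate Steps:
$q{\left(J,C \right)} = 3 + 2 J$
$A = -84097$ ($A = 3 - \left(\left(3 + 2 \left(9 - -2\right)\right) + 265\right)^{2} = 3 - \left(\left(3 + 2 \left(9 + 2\right)\right) + 265\right)^{2} = 3 - \left(\left(3 + 2 \cdot 11\right) + 265\right)^{2} = 3 - \left(\left(3 + 22\right) + 265\right)^{2} = 3 - \left(25 + 265\right)^{2} = 3 - 290^{2} = 3 - 84100 = -84097$)
$\left(382746 - 250034\right) \left(-309920 + A\right) = \left(382746 - 250034\right) \left(-309920 - 84097\right) = 132712 \left(-394017\right) = -52290784104$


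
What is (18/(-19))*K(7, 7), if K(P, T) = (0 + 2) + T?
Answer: -162/19 ≈ -8.5263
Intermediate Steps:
K(P, T) = 2 + T
(18/(-19))*K(7, 7) = (18/(-19))*(2 + 7) = (18*(-1/19))*9 = -18/19*9 = -162/19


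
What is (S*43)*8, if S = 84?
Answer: 28896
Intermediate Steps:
(S*43)*8 = (84*43)*8 = 3612*8 = 28896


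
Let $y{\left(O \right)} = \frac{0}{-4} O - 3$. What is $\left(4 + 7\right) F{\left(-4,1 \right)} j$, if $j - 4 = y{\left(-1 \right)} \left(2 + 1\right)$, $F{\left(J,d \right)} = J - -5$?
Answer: $-55$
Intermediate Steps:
$y{\left(O \right)} = -3$ ($y{\left(O \right)} = 0 \left(- \frac{1}{4}\right) O - 3 = 0 O - 3 = 0 - 3 = -3$)
$F{\left(J,d \right)} = 5 + J$ ($F{\left(J,d \right)} = J + 5 = 5 + J$)
$j = -5$ ($j = 4 - 3 \left(2 + 1\right) = 4 - 9 = -5$)
$\left(4 + 7\right) F{\left(-4,1 \right)} j = \left(4 + 7\right) \left(5 - 4\right) \left(-5\right) = 11 \cdot 1 \left(-5\right) = 11 \left(-5\right) = -55$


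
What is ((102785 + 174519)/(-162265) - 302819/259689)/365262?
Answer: -7126454323/905386426979310 ≈ -7.8712e-6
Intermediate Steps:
((102785 + 174519)/(-162265) - 302819/259689)/365262 = (277304*(-1/162265) - 302819*1/259689)*(1/365262) = (-16312/9545 - 302819/259689)*(1/365262) = -7126454323/2478731505*1/365262 = -7126454323/905386426979310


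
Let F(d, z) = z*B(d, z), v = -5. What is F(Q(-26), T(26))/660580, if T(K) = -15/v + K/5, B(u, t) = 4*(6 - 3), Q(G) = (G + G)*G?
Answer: 123/825725 ≈ 0.00014896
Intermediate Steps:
Q(G) = 2*G**2 (Q(G) = (2*G)*G = 2*G**2)
B(u, t) = 12 (B(u, t) = 4*3 = 12)
T(K) = 3 + K/5 (T(K) = -15/(-5) + K/5 = -15*(-1/5) + K*(1/5) = 3 + K/5)
F(d, z) = 12*z (F(d, z) = z*12 = 12*z)
F(Q(-26), T(26))/660580 = (12*(3 + (1/5)*26))/660580 = (12*(3 + 26/5))*(1/660580) = (12*(41/5))*(1/660580) = (492/5)*(1/660580) = 123/825725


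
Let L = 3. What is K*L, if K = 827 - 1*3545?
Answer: -8154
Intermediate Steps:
K = -2718 (K = 827 - 3545 = -2718)
K*L = -2718*3 = -8154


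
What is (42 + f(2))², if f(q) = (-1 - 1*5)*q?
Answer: 900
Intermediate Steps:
f(q) = -6*q (f(q) = (-1 - 5)*q = -6*q)
(42 + f(2))² = (42 - 6*2)² = (42 - 12)² = 30² = 900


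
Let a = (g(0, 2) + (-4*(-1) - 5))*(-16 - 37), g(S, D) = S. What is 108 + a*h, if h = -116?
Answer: -6040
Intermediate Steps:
a = 53 (a = (0 + (-4*(-1) - 5))*(-16 - 37) = (0 + (4 - 5))*(-53) = (0 - 1)*(-53) = -1*(-53) = 53)
108 + a*h = 108 + 53*(-116) = 108 - 6148 = -6040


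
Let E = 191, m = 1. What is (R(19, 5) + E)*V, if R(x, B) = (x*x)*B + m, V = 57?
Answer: 113829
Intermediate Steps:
R(x, B) = 1 + B*x² (R(x, B) = (x*x)*B + 1 = x²*B + 1 = B*x² + 1 = 1 + B*x²)
(R(19, 5) + E)*V = ((1 + 5*19²) + 191)*57 = ((1 + 5*361) + 191)*57 = ((1 + 1805) + 191)*57 = (1806 + 191)*57 = 1997*57 = 113829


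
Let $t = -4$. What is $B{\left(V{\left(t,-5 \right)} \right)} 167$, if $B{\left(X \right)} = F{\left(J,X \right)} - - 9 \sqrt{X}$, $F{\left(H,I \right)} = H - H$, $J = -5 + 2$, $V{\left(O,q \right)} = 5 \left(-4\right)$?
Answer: $3006 i \sqrt{5} \approx 6721.6 i$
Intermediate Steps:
$V{\left(O,q \right)} = -20$
$J = -3$
$F{\left(H,I \right)} = 0$
$B{\left(X \right)} = 9 \sqrt{X}$ ($B{\left(X \right)} = 0 - - 9 \sqrt{X} = 0 + 9 \sqrt{X} = 9 \sqrt{X}$)
$B{\left(V{\left(t,-5 \right)} \right)} 167 = 9 \sqrt{-20} \cdot 167 = 9 \cdot 2 i \sqrt{5} \cdot 167 = 18 i \sqrt{5} \cdot 167 = 3006 i \sqrt{5}$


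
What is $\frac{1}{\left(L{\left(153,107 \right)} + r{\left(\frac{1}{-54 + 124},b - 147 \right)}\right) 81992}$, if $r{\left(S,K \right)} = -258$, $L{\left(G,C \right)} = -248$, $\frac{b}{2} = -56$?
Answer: $- \frac{1}{41487952} \approx -2.4103 \cdot 10^{-8}$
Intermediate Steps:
$b = -112$ ($b = 2 \left(-56\right) = -112$)
$\frac{1}{\left(L{\left(153,107 \right)} + r{\left(\frac{1}{-54 + 124},b - 147 \right)}\right) 81992} = \frac{1}{\left(-248 - 258\right) 81992} = \frac{1}{-506} \cdot \frac{1}{81992} = \left(- \frac{1}{506}\right) \frac{1}{81992} = - \frac{1}{41487952}$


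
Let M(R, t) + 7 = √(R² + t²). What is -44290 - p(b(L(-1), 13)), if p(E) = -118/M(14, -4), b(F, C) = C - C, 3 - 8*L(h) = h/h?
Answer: -7218444/163 + 236*√53/163 ≈ -44274.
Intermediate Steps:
L(h) = ¼ (L(h) = 3/8 - h/(8*h) = 3/8 - ⅛*1 = 3/8 - ⅛ = ¼)
b(F, C) = 0
M(R, t) = -7 + √(R² + t²)
p(E) = -118/(-7 + 2*√53) (p(E) = -118/(-7 + √(14² + (-4)²)) = -118/(-7 + √(196 + 16)) = -118/(-7 + √212) = -118/(-7 + 2*√53))
-44290 - p(b(L(-1), 13)) = -44290 - (-826/163 - 236*√53/163) = -44290 + (826/163 + 236*√53/163) = -7218444/163 + 236*√53/163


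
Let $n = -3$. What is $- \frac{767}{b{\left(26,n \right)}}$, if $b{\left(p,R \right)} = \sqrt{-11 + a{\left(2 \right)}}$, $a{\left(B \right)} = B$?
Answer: $\frac{767 i}{3} \approx 255.67 i$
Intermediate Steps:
$b{\left(p,R \right)} = 3 i$ ($b{\left(p,R \right)} = \sqrt{-11 + 2} = \sqrt{-9} = 3 i$)
$- \frac{767}{b{\left(26,n \right)}} = - \frac{767}{3 i} = - 767 \left(- \frac{i}{3}\right) = \frac{767 i}{3}$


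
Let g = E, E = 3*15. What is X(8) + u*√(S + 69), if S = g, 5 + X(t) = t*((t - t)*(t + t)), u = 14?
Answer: -5 + 14*√114 ≈ 144.48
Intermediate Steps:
E = 45
g = 45
X(t) = -5 (X(t) = -5 + t*((t - t)*(t + t)) = -5 + t*(0*(2*t)) = -5 + t*0 = -5 + 0 = -5)
S = 45
X(8) + u*√(S + 69) = -5 + 14*√(45 + 69) = -5 + 14*√114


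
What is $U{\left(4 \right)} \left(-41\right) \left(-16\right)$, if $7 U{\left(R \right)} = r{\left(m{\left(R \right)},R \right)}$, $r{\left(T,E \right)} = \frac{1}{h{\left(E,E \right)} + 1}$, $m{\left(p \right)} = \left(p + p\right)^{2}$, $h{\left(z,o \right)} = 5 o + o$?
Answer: $\frac{656}{175} \approx 3.7486$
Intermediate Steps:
$h{\left(z,o \right)} = 6 o$
$m{\left(p \right)} = 4 p^{2}$ ($m{\left(p \right)} = \left(2 p\right)^{2} = 4 p^{2}$)
$r{\left(T,E \right)} = \frac{1}{1 + 6 E}$ ($r{\left(T,E \right)} = \frac{1}{6 E + 1} = \frac{1}{1 + 6 E}$)
$U{\left(R \right)} = \frac{1}{7 \left(1 + 6 R\right)}$
$U{\left(4 \right)} \left(-41\right) \left(-16\right) = \frac{1}{7 \left(1 + 6 \cdot 4\right)} \left(-41\right) \left(-16\right) = \frac{1}{7 \left(1 + 24\right)} \left(-41\right) \left(-16\right) = \frac{1}{7 \cdot 25} \left(-41\right) \left(-16\right) = \frac{1}{7} \cdot \frac{1}{25} \left(-41\right) \left(-16\right) = \frac{1}{175} \left(-41\right) \left(-16\right) = \left(- \frac{41}{175}\right) \left(-16\right) = \frac{656}{175}$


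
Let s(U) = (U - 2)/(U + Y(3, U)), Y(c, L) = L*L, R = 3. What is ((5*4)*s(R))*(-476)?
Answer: -2380/3 ≈ -793.33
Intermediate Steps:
Y(c, L) = L**2
s(U) = (-2 + U)/(U + U**2) (s(U) = (U - 2)/(U + U**2) = (-2 + U)/(U + U**2))
((5*4)*s(R))*(-476) = ((5*4)*((-2 + 3)/(3*(1 + 3))))*(-476) = (20*((1/3)*1/4))*(-476) = (20*((1/3)*(1/4)*1))*(-476) = (20*(1/12))*(-476) = (5/3)*(-476) = -2380/3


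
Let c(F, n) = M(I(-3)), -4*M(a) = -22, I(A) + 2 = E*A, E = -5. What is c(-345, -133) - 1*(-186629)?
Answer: 373269/2 ≈ 1.8663e+5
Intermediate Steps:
I(A) = -2 - 5*A
M(a) = 11/2 (M(a) = -1/4*(-22) = 11/2)
c(F, n) = 11/2
c(-345, -133) - 1*(-186629) = 11/2 - 1*(-186629) = 11/2 + 186629 = 373269/2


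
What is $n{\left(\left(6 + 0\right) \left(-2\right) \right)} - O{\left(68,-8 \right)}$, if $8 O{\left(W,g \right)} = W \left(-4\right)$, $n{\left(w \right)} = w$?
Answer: $22$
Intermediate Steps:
$O{\left(W,g \right)} = - \frac{W}{2}$ ($O{\left(W,g \right)} = \frac{W \left(-4\right)}{8} = \frac{\left(-4\right) W}{8} = - \frac{W}{2}$)
$n{\left(\left(6 + 0\right) \left(-2\right) \right)} - O{\left(68,-8 \right)} = \left(6 + 0\right) \left(-2\right) - \left(- \frac{1}{2}\right) 68 = 6 \left(-2\right) - -34 = -12 + 34 = 22$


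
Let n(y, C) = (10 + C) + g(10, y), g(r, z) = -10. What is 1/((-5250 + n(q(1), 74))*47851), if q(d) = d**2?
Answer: -1/247676776 ≈ -4.0375e-9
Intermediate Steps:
n(y, C) = C (n(y, C) = (10 + C) - 10 = C)
1/((-5250 + n(q(1), 74))*47851) = 1/((-5250 + 74)*47851) = (1/47851)/(-5176) = -1/5176*1/47851 = -1/247676776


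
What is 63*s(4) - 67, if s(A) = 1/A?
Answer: -205/4 ≈ -51.250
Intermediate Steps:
63*s(4) - 67 = 63/4 - 67 = -205/4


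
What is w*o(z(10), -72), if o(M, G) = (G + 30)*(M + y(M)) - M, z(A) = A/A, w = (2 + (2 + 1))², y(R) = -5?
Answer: 4175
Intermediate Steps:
w = 25 (w = (2 + 3)² = 5² = 25)
z(A) = 1
o(M, G) = -M + (-5 + M)*(30 + G) (o(M, G) = (G + 30)*(M - 5) - M = (30 + G)*(-5 + M) - M = (-5 + M)*(30 + G) - M = -M + (-5 + M)*(30 + G))
w*o(z(10), -72) = 25*(-150 - 5*(-72) + 29*1 - 72*1) = 25*(-150 + 360 + 29 - 72) = 25*167 = 4175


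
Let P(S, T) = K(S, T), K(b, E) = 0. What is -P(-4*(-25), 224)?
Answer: 0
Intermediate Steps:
P(S, T) = 0
-P(-4*(-25), 224) = -1*0 = 0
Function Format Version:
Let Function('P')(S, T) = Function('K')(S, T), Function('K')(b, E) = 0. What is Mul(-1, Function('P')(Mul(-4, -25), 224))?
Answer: 0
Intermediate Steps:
Function('P')(S, T) = 0
Mul(-1, Function('P')(Mul(-4, -25), 224)) = Mul(-1, 0) = 0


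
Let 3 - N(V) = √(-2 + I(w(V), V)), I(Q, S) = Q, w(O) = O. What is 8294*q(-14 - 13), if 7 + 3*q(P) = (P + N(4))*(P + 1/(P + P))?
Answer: 47881262/27 + 6050473*√2/81 ≈ 1.8790e+6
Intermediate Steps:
N(V) = 3 - √(-2 + V)
q(P) = -7/3 + (P + 1/(2*P))*(3 + P - √2)/3 (q(P) = -7/3 + ((P + (3 - √(-2 + 4)))*(P + 1/(P + P)))/3 = -7/3 + ((P + (3 - √2))*(P + 1/(2*P)))/3 = -7/3 + ((3 + P - √2)*(P + 1/(2*P)))/3 = -7/3 + ((P + 1/(2*P))*(3 + P - √2))/3 = -7/3 + (P + 1/(2*P))*(3 + P - √2)/3)
8294*q(-14 - 13) = 8294*((3 - √2 + (-14 - 13)*(-13 + 2*(-14 - 13)² + 2*(-14 - 13)*(3 - √2)))/(6*(-14 - 13))) = 8294*((⅙)*(3 - √2 - 27*(-13 + 2*(-27)² + 2*(-27)*(3 - √2)))/(-27)) = 8294*((⅙)*(-1/27)*(3 - √2 - 27*(-13 + 2*729 + (-162 + 54*√2)))) = 8294*((⅙)*(-1/27)*(3 - √2 - 27*(-13 + 1458 + (-162 + 54*√2)))) = 8294*((⅙)*(-1/27)*(3 - √2 - 27*(1283 + 54*√2))) = 8294*((⅙)*(-1/27)*(3 - √2 + (-34641 - 1458*√2))) = 8294*((⅙)*(-1/27)*(-34638 - 1459*√2)) = 8294*(5773/27 + 1459*√2/162) = 47881262/27 + 6050473*√2/81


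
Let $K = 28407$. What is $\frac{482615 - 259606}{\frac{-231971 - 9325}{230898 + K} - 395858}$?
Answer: $- \frac{19275782915}{34216066662} \approx -0.56335$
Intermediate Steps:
$\frac{482615 - 259606}{\frac{-231971 - 9325}{230898 + K} - 395858} = \frac{482615 - 259606}{\frac{-231971 - 9325}{230898 + 28407} - 395858} = \frac{223009}{- \frac{241296}{259305} - 395858} = \frac{223009}{\left(-241296\right) \frac{1}{259305} - 395858} = \frac{223009}{- \frac{80432}{86435} - 395858} = \frac{223009}{- \frac{34216066662}{86435}} = 223009 \left(- \frac{86435}{34216066662}\right) = - \frac{19275782915}{34216066662}$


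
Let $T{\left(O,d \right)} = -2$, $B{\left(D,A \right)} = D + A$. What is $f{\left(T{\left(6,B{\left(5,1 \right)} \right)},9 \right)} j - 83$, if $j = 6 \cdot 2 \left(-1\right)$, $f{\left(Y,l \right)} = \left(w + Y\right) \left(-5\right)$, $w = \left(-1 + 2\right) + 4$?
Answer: $97$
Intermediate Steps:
$w = 5$ ($w = 1 + 4 = 5$)
$B{\left(D,A \right)} = A + D$
$f{\left(Y,l \right)} = -25 - 5 Y$ ($f{\left(Y,l \right)} = \left(5 + Y\right) \left(-5\right) = -25 - 5 Y$)
$j = -12$ ($j = 12 \left(-1\right) = -12$)
$f{\left(T{\left(6,B{\left(5,1 \right)} \right)},9 \right)} j - 83 = \left(-25 - -10\right) \left(-12\right) - 83 = \left(-25 + 10\right) \left(-12\right) - 83 = \left(-15\right) \left(-12\right) - 83 = 180 - 83 = 97$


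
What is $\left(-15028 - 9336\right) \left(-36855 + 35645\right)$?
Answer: $29480440$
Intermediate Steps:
$\left(-15028 - 9336\right) \left(-36855 + 35645\right) = \left(-24364\right) \left(-1210\right) = 29480440$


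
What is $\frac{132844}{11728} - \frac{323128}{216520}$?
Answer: $\frac{780429303}{79354580} \approx 9.8347$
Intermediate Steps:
$\frac{132844}{11728} - \frac{323128}{216520} = 132844 \cdot \frac{1}{11728} - \frac{40391}{27065} = \frac{33211}{2932} - \frac{40391}{27065} = \frac{780429303}{79354580}$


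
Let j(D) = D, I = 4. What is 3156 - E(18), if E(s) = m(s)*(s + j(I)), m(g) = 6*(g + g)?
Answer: -1596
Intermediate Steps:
m(g) = 12*g (m(g) = 6*(2*g) = 12*g)
E(s) = 12*s*(4 + s) (E(s) = (12*s)*(s + 4) = (12*s)*(4 + s) = 12*s*(4 + s))
3156 - E(18) = 3156 - 12*18*(4 + 18) = 3156 - 12*18*22 = 3156 - 1*4752 = 3156 - 4752 = -1596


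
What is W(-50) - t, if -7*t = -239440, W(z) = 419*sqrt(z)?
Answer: -239440/7 + 2095*I*sqrt(2) ≈ -34206.0 + 2962.8*I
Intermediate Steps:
t = 239440/7 (t = -1/7*(-239440) = 239440/7 ≈ 34206.)
W(-50) - t = 419*sqrt(-50) - 1*239440/7 = 419*(5*I*sqrt(2)) - 239440/7 = 2095*I*sqrt(2) - 239440/7 = -239440/7 + 2095*I*sqrt(2)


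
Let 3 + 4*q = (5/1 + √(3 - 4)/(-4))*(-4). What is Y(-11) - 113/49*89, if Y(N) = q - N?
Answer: -39199/196 + I/4 ≈ -199.99 + 0.25*I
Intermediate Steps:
q = -23/4 + I/4 (q = -¾ + ((5/1 + √(3 - 4)/(-4))*(-4))/4 = -¾ + ((5*1 + √(-1)*(-¼))*(-4))/4 = -¾ + ((5 + I*(-¼))*(-4))/4 = -¾ + ((5 - I/4)*(-4))/4 = -¾ + (-20 + I)/4 = -¾ + (-5 + I/4) = -23/4 + I/4 ≈ -5.75 + 0.25*I)
Y(N) = -23/4 - N + I/4 (Y(N) = (-23/4 + I/4) - N = -23/4 - N + I/4)
Y(-11) - 113/49*89 = (-23/4 - 1*(-11) + I/4) - 113/49*89 = (-23/4 + 11 + I/4) - 113*1/49*89 = (21/4 + I/4) - 113/49*89 = (21/4 + I/4) - 10057/49 = -39199/196 + I/4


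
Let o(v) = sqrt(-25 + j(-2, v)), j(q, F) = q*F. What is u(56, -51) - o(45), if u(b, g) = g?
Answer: -51 - I*sqrt(115) ≈ -51.0 - 10.724*I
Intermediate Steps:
j(q, F) = F*q
o(v) = sqrt(-25 - 2*v) (o(v) = sqrt(-25 + v*(-2)) = sqrt(-25 - 2*v))
u(56, -51) - o(45) = -51 - sqrt(-25 - 2*45) = -51 - sqrt(-25 - 90) = -51 - sqrt(-115) = -51 - I*sqrt(115)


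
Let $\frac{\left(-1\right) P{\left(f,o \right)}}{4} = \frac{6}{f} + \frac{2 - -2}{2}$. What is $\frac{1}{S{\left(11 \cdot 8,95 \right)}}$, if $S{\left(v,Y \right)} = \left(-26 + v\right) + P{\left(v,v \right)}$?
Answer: $\frac{11}{591} \approx 0.018613$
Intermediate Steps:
$P{\left(f,o \right)} = -8 - \frac{24}{f}$ ($P{\left(f,o \right)} = - 4 \left(\frac{6}{f} + \frac{2 - -2}{2}\right) = - 4 \left(\frac{6}{f} + \left(2 + 2\right) \frac{1}{2}\right) = - 4 \left(\frac{6}{f} + 4 \cdot \frac{1}{2}\right) = - 4 \left(\frac{6}{f} + 2\right) = - 4 \left(2 + \frac{6}{f}\right) = -8 - \frac{24}{f}$)
$S{\left(v,Y \right)} = -34 + v - \frac{24}{v}$ ($S{\left(v,Y \right)} = \left(-26 + v\right) - \left(8 + \frac{24}{v}\right) = -34 + v - \frac{24}{v}$)
$\frac{1}{S{\left(11 \cdot 8,95 \right)}} = \frac{1}{-34 + 11 \cdot 8 - \frac{24}{11 \cdot 8}} = \frac{1}{-34 + 88 - \frac{24}{88}} = \frac{1}{-34 + 88 - \frac{3}{11}} = \frac{1}{\frac{591}{11}} = \frac{11}{591}$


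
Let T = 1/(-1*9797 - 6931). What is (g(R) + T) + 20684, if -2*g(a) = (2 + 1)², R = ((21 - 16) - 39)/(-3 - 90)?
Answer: 345926675/16728 ≈ 20680.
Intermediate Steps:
R = 34/93 (R = (5 - 39)/(-93) = -34*(-1/93) = 34/93 ≈ 0.36559)
g(a) = -9/2 (g(a) = -(2 + 1)²/2 = -½*3² = -½*9 = -9/2)
T = -1/16728 (T = 1/(-9797 - 6931) = 1/(-16728) = -1/16728 ≈ -5.9780e-5)
(g(R) + T) + 20684 = (-9/2 - 1/16728) + 20684 = -75277/16728 + 20684 = 345926675/16728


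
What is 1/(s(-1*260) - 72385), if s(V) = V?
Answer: -1/72645 ≈ -1.3766e-5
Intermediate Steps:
1/(s(-1*260) - 72385) = 1/(-1*260 - 72385) = 1/(-260 - 72385) = 1/(-72645) = -1/72645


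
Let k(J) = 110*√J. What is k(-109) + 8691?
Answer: 8691 + 110*I*√109 ≈ 8691.0 + 1148.4*I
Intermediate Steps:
k(-109) + 8691 = 110*√(-109) + 8691 = 110*(I*√109) + 8691 = 110*I*√109 + 8691 = 8691 + 110*I*√109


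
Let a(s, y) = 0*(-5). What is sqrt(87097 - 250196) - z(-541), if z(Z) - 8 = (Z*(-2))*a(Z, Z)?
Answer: -8 + I*sqrt(163099) ≈ -8.0 + 403.85*I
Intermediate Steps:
a(s, y) = 0
z(Z) = 8 (z(Z) = 8 + (Z*(-2))*0 = 8 - 2*Z*0 = 8 + 0 = 8)
sqrt(87097 - 250196) - z(-541) = sqrt(87097 - 250196) - 1*8 = sqrt(-163099) - 8 = I*sqrt(163099) - 8 = -8 + I*sqrt(163099)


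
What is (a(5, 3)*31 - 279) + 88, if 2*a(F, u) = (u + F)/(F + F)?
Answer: -893/5 ≈ -178.60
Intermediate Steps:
a(F, u) = (F + u)/(4*F) (a(F, u) = ((u + F)/(F + F))/2 = ((F + u)/((2*F)))/2 = ((F + u)*(1/(2*F)))/2 = ((F + u)/(2*F))/2 = (F + u)/(4*F))
(a(5, 3)*31 - 279) + 88 = (((¼)*(5 + 3)/5)*31 - 279) + 88 = (((¼)*(⅕)*8)*31 - 279) + 88 = ((⅖)*31 - 279) + 88 = (62/5 - 279) + 88 = -1333/5 + 88 = -893/5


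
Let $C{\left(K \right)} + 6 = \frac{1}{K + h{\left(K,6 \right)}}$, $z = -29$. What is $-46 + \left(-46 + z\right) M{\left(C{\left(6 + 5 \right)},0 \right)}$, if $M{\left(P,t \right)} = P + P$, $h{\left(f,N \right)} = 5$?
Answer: $\frac{6757}{8} \approx 844.63$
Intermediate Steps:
$C{\left(K \right)} = -6 + \frac{1}{5 + K}$ ($C{\left(K \right)} = -6 + \frac{1}{K + 5} = -6 + \frac{1}{5 + K}$)
$M{\left(P,t \right)} = 2 P$
$-46 + \left(-46 + z\right) M{\left(C{\left(6 + 5 \right)},0 \right)} = -46 + \left(-46 - 29\right) 2 \frac{-29 - 6 \left(6 + 5\right)}{5 + \left(6 + 5\right)} = -46 - 75 \cdot 2 \frac{-29 - 66}{5 + 11} = -46 - 75 \cdot 2 \frac{-29 - 66}{16} = -46 - 75 \cdot 2 \cdot \frac{1}{16} \left(-95\right) = -46 - 75 \cdot 2 \left(- \frac{95}{16}\right) = -46 - - \frac{7125}{8} = -46 + \frac{7125}{8} = \frac{6757}{8}$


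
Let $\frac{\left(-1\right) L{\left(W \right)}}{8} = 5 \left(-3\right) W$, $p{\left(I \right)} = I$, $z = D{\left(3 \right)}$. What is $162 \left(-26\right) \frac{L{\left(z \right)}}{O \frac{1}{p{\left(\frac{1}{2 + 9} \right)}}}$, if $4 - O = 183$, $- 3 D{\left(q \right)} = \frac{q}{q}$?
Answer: $- \frac{168480}{1969} \approx -85.566$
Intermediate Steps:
$D{\left(q \right)} = - \frac{1}{3}$ ($D{\left(q \right)} = - \frac{q \frac{1}{q}}{3} = \left(- \frac{1}{3}\right) 1 = - \frac{1}{3}$)
$z = - \frac{1}{3} \approx -0.33333$
$O = -179$ ($O = 4 - 183 = -179$)
$L{\left(W \right)} = 120 W$ ($L{\left(W \right)} = - 8 \cdot 5 \left(-3\right) W = - 8 \left(- 15 W\right) = 120 W$)
$162 \left(-26\right) \frac{L{\left(z \right)}}{O \frac{1}{p{\left(\frac{1}{2 + 9} \right)}}} = 162 \left(-26\right) \frac{120 \left(- \frac{1}{3}\right)}{\left(-179\right) \frac{1}{\frac{1}{2 + 9}}} = - 4212 \left(- \frac{40}{\left(-179\right) \frac{1}{\frac{1}{11}}}\right) = - 4212 \left(- \frac{40}{\left(-179\right) 11}\right) = - 4212 \left(- \frac{40}{-1969}\right) = - 4212 \left(\left(-40\right) \left(- \frac{1}{1969}\right)\right) = \left(-4212\right) \frac{40}{1969} = - \frac{168480}{1969}$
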